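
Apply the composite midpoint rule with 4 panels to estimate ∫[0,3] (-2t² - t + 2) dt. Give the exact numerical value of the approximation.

h = (3 − 0)/4 = 0.75.
Midpoints m₁,…,m₄ = 0.375, 1.125, 1.875, 2.625.
f(m₁)=1.34375, f(m₂)=-1.65625, f(m₃)=-6.90625, f(m₄)=-14.40625.
h·[f(m₁) + f(m₂) + f(m₃) + f(m₄)] = 0.75·(-21.625) = -16.21875.

-16.21875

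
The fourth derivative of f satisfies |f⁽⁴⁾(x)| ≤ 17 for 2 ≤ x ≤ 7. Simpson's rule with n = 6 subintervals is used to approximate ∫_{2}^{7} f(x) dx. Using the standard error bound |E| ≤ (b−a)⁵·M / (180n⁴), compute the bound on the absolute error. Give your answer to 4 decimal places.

0.2277

|E| ≤ (5)⁵·17 / (180·6⁴) = 53125/233280 = 0.2277.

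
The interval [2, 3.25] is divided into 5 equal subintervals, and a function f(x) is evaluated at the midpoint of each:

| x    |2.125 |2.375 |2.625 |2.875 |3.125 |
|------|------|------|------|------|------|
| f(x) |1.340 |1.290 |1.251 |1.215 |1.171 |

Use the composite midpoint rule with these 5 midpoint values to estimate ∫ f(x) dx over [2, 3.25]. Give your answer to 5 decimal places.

1.56675

h = 0.25, n = 5.
h·[y(m₁) + y(m₂) + y(m₃) + y(m₄) + y(m₅)] = 0.25·(6.267) = 1.56675.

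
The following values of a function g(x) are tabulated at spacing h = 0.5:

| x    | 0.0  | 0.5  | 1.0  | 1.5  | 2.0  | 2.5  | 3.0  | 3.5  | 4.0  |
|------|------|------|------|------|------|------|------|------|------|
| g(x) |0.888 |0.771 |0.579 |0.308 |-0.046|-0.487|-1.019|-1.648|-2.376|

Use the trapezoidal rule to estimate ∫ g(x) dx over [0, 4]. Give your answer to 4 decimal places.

h = 0.5, n = 8.
(h/2)·[y₀ + 2y₁ + 2y₂ + 2y₃ + 2y₄ + 2y₅ + 2y₆ + 2y₇ + y₈] = 0.25·(-4.572) = -1.1430.

-1.1430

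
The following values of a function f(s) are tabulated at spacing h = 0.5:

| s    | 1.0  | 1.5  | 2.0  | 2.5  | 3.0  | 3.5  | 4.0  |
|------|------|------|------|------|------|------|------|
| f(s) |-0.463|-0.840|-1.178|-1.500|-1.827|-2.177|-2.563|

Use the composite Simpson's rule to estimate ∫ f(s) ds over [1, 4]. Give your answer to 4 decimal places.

h = 0.5, n = 6.
(h/3)·[y₀ + 4y₁ + 2y₂ + 4y₃ + 2y₄ + 4y₅ + y₆] = 0.166667·(-27.104) = -4.5173.

-4.5173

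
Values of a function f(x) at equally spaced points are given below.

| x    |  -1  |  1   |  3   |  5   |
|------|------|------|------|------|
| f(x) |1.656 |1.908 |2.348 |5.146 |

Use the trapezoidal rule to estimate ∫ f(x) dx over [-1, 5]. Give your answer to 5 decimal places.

h = 2, n = 3.
(h/2)·[y₀ + 2y₁ + 2y₂ + y₃] = 1·(15.314) = 15.31400.

15.31400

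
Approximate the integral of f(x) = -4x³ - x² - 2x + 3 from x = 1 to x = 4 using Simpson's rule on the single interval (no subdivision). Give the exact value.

-282

S = (b−a)/6 · [f(1) + 4f(2.5) + f(4)] = 0.5·[(-4) + 4·(-70.75) + (-277)] = -282.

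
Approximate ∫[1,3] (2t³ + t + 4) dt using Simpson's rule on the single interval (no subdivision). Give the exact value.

S = (b−a)/6 · [f(1) + 4f(2) + f(3)] = 0.333333·[7 + 4·22 + 61] = 52.

52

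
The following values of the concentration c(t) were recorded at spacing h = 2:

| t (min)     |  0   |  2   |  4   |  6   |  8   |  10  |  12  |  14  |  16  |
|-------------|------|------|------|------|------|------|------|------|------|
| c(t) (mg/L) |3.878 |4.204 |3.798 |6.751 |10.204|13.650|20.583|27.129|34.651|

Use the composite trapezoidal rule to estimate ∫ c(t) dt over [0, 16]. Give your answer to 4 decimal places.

h = 2, n = 8.
(h/2)·[y₀ + 2y₁ + 2y₂ + 2y₃ + 2y₄ + 2y₅ + 2y₆ + 2y₇ + y₈] = 1·(211.167) = 211.1670.

211.1670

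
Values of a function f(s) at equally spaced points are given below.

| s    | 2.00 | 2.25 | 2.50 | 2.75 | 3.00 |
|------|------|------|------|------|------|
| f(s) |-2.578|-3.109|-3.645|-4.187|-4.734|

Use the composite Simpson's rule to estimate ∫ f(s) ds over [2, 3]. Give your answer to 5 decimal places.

-3.64883

h = 0.25, n = 4.
(h/3)·[y₀ + 4y₁ + 2y₂ + 4y₃ + y₄] = 0.083333·(-43.786) = -3.64883.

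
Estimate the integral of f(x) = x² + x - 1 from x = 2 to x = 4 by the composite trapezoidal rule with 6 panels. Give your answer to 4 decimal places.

22.7037

h = (4 − 2)/6 = 0.333333.
Nodes x₀,…,x₆ = 2, 2.333333, 2.666667, 3, 3.333333, 3.666667, 4.
f(x) = x² + x - 1: f₀=5, f₁=6.777778, f₂=8.777778, f₃=11, f₄=13.444444, f₅=16.111111, f₆=19.
(h/2)·[f₀ + 2f₁ + 2f₂ + 2f₃ + 2f₄ + 2f₅ + f₆] = 0.166667·(136.222222) = 22.7037.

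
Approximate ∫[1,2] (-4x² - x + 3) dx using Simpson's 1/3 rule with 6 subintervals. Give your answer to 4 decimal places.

-7.8333

h = (2 − 1)/6 = 0.166667.
Nodes x₀,…,x₆ = 1, 1.166667, 1.333333, 1.5, 1.666667, 1.833333, 2.
f(x) = -4x² - x + 3: f₀=-2, f₁=-3.611111, f₂=-5.444444, f₃=-7.5, f₄=-9.777778, f₅=-12.277778, f₆=-15.
(h/3)·[f₀ + 4f₁ + 2f₂ + 4f₃ + 2f₄ + 4f₅ + f₆] = 0.055556·(-141) = -7.8333.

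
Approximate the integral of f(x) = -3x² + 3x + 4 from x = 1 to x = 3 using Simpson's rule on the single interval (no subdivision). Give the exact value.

-6

S = (b−a)/6 · [f(1) + 4f(2) + f(3)] = 0.333333·[4 + 4·(-2) + (-14)] = -6.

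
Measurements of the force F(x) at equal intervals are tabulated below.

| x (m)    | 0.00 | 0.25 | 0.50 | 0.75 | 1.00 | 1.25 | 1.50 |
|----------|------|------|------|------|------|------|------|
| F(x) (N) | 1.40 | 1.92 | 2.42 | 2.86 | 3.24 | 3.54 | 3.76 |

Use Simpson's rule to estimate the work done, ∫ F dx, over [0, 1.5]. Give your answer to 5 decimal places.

h = 0.25, n = 6.
(h/3)·[y₀ + 4y₁ + 2y₂ + 4y₃ + 2y₄ + 4y₅ + y₆] = 0.083333·(49.76) = 4.14667.

4.14667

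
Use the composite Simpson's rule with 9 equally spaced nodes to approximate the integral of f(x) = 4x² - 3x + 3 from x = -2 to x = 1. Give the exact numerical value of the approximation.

25.5

h = (1 − (-2))/8 = 0.375.
Nodes x₀,…,x₈ = -2, -1.625, -1.25, -0.875, -0.5, -0.125, 0.25, 0.625, 1.
f(x) = 4x² - 3x + 3: f₀=25, f₁=18.4375, f₂=13, f₃=8.6875, f₄=5.5, f₅=3.4375, f₆=2.5, f₇=2.6875, f₈=4.
(h/3)·[f₀ + 4f₁ + 2f₂ + 4f₃ + 2f₄ + 4f₅ + 2f₆ + 4f₇ + f₈] = 0.125·(204) = 25.5.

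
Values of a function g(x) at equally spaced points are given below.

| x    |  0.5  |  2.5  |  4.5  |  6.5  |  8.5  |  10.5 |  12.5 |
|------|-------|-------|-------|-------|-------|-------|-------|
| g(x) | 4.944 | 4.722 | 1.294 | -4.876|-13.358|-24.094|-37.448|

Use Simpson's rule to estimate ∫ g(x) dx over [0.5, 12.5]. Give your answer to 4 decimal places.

h = 2, n = 6.
(h/3)·[y₀ + 4y₁ + 2y₂ + 4y₃ + 2y₄ + 4y₅ + y₆] = 0.666667·(-153.624) = -102.4160.

-102.4160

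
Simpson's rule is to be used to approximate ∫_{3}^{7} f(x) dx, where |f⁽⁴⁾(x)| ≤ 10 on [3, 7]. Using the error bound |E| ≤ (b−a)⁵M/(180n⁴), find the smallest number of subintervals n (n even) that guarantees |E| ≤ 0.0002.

Need 10240/(180n⁴) ≤ 0.0002.
n⁴ ≥ 10240/(180·0.0002) = 284444 ⇒ n ≥ 23.0940, so the smallest even n is 24. (n must be even for Simpson's rule.)

24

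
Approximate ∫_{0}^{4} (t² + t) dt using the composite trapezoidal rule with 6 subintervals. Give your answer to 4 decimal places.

h = (4 − 0)/6 = 0.666667.
Nodes t₀,…,t₆ = 0, 0.666667, 1.333333, 2, 2.666667, 3.333333, 4.
f(t) = t² + t: f₀=0, f₁=1.111111, f₂=3.111111, f₃=6, f₄=9.777778, f₅=14.444444, f₆=20.
(h/2)·[f₀ + 2f₁ + 2f₂ + 2f₃ + 2f₄ + 2f₅ + f₆] = 0.333333·(88.888889) = 29.6296.

29.6296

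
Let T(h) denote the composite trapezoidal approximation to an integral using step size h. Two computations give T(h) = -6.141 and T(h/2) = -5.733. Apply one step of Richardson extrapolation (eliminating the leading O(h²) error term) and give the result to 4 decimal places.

R = (4·T(h/2) − T(h)) / 3 = (4·(-5.733) − (-6.141))/3 = (-16.791)/3 = -5.5970.

-5.5970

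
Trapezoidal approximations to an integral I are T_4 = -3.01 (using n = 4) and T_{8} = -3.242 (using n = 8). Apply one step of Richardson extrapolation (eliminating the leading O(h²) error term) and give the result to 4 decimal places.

R = (4·T_{8} − T_4) / 3 = (4·(-3.242) − (-3.01))/3 = (-9.958)/3 = -3.3193.

-3.3193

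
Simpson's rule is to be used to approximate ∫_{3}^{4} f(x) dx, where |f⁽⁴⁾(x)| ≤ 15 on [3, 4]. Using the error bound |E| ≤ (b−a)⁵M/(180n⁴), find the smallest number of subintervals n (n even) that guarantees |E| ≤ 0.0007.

Need 15/(180n⁴) ≤ 0.0007.
n⁴ ≥ 15/(180·0.0007) = 119.048 ⇒ n ≥ 3.3032, so the smallest even n is 4. (n must be even for Simpson's rule.)

4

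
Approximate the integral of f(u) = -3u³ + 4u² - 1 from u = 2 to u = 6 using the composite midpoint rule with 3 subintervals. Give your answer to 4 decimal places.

h = (6 − 2)/3 = 1.333333.
Midpoints m₁,…,m₃ = 2.666667, 4, 5.333333.
f(m₁)=-29.444444, f(m₂)=-129, f(m₃)=-342.333333.
h·[f(m₁) + f(m₂) + f(m₃)] = 1.333333·(-500.777778) = -667.7037.

-667.7037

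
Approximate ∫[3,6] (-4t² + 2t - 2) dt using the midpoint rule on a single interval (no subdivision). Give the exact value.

-222

M = (b−a)·f(4.5) = 3·(-74) = -222.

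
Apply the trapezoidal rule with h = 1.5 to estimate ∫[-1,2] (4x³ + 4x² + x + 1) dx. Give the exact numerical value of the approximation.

h = (2 − (-1))/2 = 1.5.
Nodes x₀,…,x₂ = -1, 0.5, 2.
f(x) = 4x³ + 4x² + x + 1: f₀=0, f₁=3, f₂=51.
(h/2)·[f₀ + 2f₁ + f₂] = 0.75·(57) = 42.75.

42.75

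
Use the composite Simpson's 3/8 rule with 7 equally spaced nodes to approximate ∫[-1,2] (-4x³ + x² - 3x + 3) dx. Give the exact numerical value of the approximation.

h = (2 − (-1))/6 = 0.5.
Nodes x₀,…,x₆ = -1, -0.5, 0, 0.5, 1, 1.5, 2.
f(x) = -4x³ + x² - 3x + 3: f₀=11, f₁=5.25, f₂=3, f₃=1.25, f₄=-3, f₅=-12.75, f₆=-31.
(3h/8)·[f₀ + 3f₁ + 3f₂ + 2f₃ + 3f₄ + 3f₅ + f₆] = 0.1875·(-40) = -7.5.

-7.5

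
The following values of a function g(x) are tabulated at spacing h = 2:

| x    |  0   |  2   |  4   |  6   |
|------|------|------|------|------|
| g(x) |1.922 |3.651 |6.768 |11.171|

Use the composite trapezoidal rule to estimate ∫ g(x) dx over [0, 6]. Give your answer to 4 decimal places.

33.9310

h = 2, n = 3.
(h/2)·[y₀ + 2y₁ + 2y₂ + y₃] = 1·(33.931) = 33.9310.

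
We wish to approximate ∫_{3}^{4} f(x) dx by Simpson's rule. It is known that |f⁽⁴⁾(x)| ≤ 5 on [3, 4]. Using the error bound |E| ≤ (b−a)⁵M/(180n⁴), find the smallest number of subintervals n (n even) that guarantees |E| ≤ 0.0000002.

Need 5/(180n⁴) ≤ 0.0000002.
n⁴ ≥ 5/(180·0.0000002) = 138889 ⇒ n ≥ 19.3049, so the smallest even n is 20. (n must be even for Simpson's rule.)

20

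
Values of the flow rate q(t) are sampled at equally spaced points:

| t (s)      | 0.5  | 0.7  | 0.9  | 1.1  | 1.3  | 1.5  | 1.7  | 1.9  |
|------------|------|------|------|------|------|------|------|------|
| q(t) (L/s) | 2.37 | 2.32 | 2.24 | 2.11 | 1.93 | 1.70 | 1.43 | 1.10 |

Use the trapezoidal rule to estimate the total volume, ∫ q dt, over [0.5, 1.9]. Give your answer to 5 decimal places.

2.69300

h = 0.2, n = 7.
(h/2)·[y₀ + 2y₁ + 2y₂ + 2y₃ + 2y₄ + 2y₅ + 2y₆ + y₇] = 0.1·(26.93) = 2.69300.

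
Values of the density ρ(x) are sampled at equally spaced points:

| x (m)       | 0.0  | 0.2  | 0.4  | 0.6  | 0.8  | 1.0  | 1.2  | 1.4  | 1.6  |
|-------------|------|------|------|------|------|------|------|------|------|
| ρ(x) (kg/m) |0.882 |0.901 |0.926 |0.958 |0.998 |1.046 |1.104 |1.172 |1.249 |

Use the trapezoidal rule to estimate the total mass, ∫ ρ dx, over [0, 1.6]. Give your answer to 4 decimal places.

1.6341

h = 0.2, n = 8.
(h/2)·[y₀ + 2y₁ + 2y₂ + 2y₃ + 2y₄ + 2y₅ + 2y₆ + 2y₇ + y₈] = 0.1·(16.341) = 1.6341.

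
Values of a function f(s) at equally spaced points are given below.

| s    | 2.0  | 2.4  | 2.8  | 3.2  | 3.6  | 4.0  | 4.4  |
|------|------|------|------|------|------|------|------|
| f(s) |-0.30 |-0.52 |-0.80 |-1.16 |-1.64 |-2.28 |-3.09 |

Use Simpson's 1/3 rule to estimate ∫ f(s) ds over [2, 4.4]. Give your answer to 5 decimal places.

-3.21467

h = 0.4, n = 6.
(h/3)·[y₀ + 4y₁ + 2y₂ + 4y₃ + 2y₄ + 4y₅ + y₆] = 0.133333·(-24.11) = -3.21467.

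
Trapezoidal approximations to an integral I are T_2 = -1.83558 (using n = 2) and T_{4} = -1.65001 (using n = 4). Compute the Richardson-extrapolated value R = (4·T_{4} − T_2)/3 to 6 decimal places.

R = (4·T_{4} − T_2) / 3 = (4·(-1.65001) − (-1.83558))/3 = (-4.76446)/3 = -1.588153.

-1.588153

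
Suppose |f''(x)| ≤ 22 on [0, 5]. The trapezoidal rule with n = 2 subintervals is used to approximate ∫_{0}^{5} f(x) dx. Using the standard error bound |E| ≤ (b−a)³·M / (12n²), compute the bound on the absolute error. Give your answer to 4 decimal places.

|E| ≤ (5)³·22 / (12·2²) = 2750/48 = 57.2917.

57.2917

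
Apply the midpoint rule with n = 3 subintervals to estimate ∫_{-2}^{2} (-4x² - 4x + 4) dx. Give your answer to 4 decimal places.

-2.9630

h = (2 − (-2))/3 = 1.333333.
Midpoints m₁,…,m₃ = -1.333333, 0, 1.333333.
f(m₁)=2.222222, f(m₂)=4, f(m₃)=-8.444444.
h·[f(m₁) + f(m₂) + f(m₃)] = 1.333333·(-2.222222) = -2.9630.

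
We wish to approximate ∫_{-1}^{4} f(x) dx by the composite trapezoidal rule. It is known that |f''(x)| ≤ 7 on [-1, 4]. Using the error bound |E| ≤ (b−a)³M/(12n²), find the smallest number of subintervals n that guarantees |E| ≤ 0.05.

39

Need 875/(12n²) ≤ 0.05.
n² ≥ 875/(12·0.05) = 1458.33 ⇒ n ≥ 38.1881, so the smallest n is 39.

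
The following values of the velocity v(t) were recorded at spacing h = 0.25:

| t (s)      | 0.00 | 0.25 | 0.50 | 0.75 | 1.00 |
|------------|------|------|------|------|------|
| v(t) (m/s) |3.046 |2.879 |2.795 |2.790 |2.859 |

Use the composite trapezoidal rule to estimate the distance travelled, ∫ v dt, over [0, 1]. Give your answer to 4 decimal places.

h = 0.25, n = 4.
(h/2)·[y₀ + 2y₁ + 2y₂ + 2y₃ + y₄] = 0.125·(22.833) = 2.8541.

2.8541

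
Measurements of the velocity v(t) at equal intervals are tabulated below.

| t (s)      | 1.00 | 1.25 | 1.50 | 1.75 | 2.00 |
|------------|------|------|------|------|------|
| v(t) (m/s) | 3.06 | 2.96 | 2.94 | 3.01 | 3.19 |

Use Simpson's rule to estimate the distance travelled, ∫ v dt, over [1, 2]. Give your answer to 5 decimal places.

h = 0.25, n = 4.
(h/3)·[y₀ + 4y₁ + 2y₂ + 4y₃ + y₄] = 0.083333·(36.01) = 3.00083.

3.00083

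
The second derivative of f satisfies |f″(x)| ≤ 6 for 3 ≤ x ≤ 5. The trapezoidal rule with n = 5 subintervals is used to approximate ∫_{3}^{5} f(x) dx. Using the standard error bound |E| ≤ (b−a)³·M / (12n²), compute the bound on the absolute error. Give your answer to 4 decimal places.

0.1600

|E| ≤ (2)³·6 / (12·5²) = 48/300 = 0.1600.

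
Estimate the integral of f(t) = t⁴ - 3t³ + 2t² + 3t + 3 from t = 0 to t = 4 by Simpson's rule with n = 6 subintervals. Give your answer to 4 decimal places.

91.5720

h = (4 − 0)/6 = 0.666667.
Nodes t₀,…,t₆ = 0, 0.666667, 1.333333, 2, 2.666667, 3.333333, 4.
f(t) = t⁴ - 3t³ + 2t² + 3t + 3: f₀=3, f₁=5.197531, f₂=6.604938, f₃=9, f₄=18.901235, f₅=47.567901, f₆=111.
(h/3)·[f₀ + 4f₁ + 2f₂ + 4f₃ + 2f₄ + 4f₅ + f₆] = 0.222222·(412.074074) = 91.5720.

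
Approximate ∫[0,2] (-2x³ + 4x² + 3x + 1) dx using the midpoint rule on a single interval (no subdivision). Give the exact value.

12

M = (b−a)·f(1) = 2·(6) = 12.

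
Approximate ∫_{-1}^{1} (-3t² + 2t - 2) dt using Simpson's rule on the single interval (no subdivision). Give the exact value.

S = (b−a)/6 · [f(-1) + 4f(0) + f(1)] = 0.333333·[(-7) + 4·(-2) + (-3)] = -6.

-6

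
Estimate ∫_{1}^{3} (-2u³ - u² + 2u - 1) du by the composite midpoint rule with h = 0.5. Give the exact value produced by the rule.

-42.125

h = (3 − 1)/4 = 0.5.
Midpoints m₁,…,m₄ = 1.25, 1.75, 2.25, 2.75.
f(m₁)=-3.96875, f(m₂)=-11.28125, f(m₃)=-24.34375, f(m₄)=-44.65625.
h·[f(m₁) + f(m₂) + f(m₃) + f(m₄)] = 0.5·(-84.25) = -42.125.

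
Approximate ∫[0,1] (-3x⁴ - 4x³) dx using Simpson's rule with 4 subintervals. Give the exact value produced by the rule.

-1.6015625

h = (1 − 0)/4 = 0.25.
Nodes x₀,…,x₄ = 0, 0.25, 0.5, 0.75, 1.
f(x) = -3x⁴ - 4x³: f₀=0, f₁=-0.07421875, f₂=-0.6875, f₃=-2.63671875, f₄=-7.
(h/3)·[f₀ + 4f₁ + 2f₂ + 4f₃ + f₄] = 0.083333·(-19.21875) = -1.6015625.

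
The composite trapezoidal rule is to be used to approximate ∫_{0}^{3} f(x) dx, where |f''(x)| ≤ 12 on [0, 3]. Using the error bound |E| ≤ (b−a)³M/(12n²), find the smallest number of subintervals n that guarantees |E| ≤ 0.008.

59

Need 324/(12n²) ≤ 0.008.
n² ≥ 324/(12·0.008) = 3375 ⇒ n ≥ 58.0948, so the smallest n is 59.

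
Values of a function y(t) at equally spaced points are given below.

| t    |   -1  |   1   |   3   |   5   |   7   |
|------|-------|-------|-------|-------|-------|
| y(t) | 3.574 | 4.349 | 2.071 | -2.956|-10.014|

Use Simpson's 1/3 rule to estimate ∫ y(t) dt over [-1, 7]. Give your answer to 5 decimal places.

h = 2, n = 4.
(h/3)·[y₀ + 4y₁ + 2y₂ + 4y₃ + y₄] = 0.666667·(3.274) = 2.18267.

2.18267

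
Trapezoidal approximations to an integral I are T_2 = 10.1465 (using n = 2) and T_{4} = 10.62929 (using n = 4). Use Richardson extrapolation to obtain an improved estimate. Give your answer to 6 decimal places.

10.790220

R = (4·T_{4} − T_2) / 3 = (4·10.62929 − 10.1465)/3 = (32.37066)/3 = 10.790220.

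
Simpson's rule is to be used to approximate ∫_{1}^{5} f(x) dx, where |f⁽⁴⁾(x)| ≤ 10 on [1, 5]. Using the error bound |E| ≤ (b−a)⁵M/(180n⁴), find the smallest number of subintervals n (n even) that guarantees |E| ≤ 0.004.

12

Need 10240/(180n⁴) ≤ 0.004.
n⁴ ≥ 10240/(180·0.004) = 14222.2 ⇒ n ≥ 10.9205, so the smallest even n is 12. (n must be even for Simpson's rule.)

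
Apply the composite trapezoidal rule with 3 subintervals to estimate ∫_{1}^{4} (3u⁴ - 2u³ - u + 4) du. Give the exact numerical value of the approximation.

h = (4 − 1)/3 = 1.
Nodes u₀,…,u₃ = 1, 2, 3, 4.
f(u) = 3u⁴ - 2u³ - u + 4: f₀=4, f₁=34, f₂=190, f₃=640.
(h/2)·[f₀ + 2f₁ + 2f₂ + f₃] = 0.5·(1092) = 546.

546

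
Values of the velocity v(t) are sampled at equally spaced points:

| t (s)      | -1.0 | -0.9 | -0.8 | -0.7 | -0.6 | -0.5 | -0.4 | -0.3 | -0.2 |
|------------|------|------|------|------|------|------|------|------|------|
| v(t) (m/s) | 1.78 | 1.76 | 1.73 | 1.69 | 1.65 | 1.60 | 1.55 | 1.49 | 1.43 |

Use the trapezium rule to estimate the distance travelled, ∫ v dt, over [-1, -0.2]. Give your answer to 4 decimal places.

1.3075

h = 0.1, n = 8.
(h/2)·[y₀ + 2y₁ + 2y₂ + 2y₃ + 2y₄ + 2y₅ + 2y₆ + 2y₇ + y₈] = 0.05·(26.15) = 1.3075.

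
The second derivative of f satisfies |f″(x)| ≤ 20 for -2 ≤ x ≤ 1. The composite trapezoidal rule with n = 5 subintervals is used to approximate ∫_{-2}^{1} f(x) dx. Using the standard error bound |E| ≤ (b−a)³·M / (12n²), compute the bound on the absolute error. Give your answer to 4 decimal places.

1.8000

|E| ≤ (3)³·20 / (12·5²) = 540/300 = 1.8000.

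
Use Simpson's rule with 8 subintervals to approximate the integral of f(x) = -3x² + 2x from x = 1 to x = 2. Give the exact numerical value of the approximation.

h = (2 − 1)/8 = 0.125.
Nodes x₀,…,x₈ = 1, 1.125, 1.25, 1.375, 1.5, 1.625, 1.75, 1.875, 2.
f(x) = -3x² + 2x: f₀=-1, f₁=-1.546875, f₂=-2.1875, f₃=-2.921875, f₄=-3.75, f₅=-4.671875, f₆=-5.6875, f₇=-6.796875, f₈=-8.
(h/3)·[f₀ + 4f₁ + 2f₂ + 4f₃ + 2f₄ + 4f₅ + 2f₆ + 4f₇ + f₈] = 0.041667·(-96) = -4.

-4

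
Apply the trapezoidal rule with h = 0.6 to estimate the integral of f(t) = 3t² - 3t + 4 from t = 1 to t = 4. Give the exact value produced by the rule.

53.04

h = (4 − 1)/5 = 0.6.
Nodes t₀,…,t₅ = 1, 1.6, 2.2, 2.8, 3.4, 4.
f(t) = 3t² - 3t + 4: f₀=4, f₁=6.88, f₂=11.92, f₃=19.12, f₄=28.48, f₅=40.
(h/2)·[f₀ + 2f₁ + 2f₂ + 2f₃ + 2f₄ + f₅] = 0.3·(176.8) = 53.04.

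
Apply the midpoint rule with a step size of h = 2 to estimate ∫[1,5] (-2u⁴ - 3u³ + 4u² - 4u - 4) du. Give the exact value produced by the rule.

h = (5 − 1)/2 = 2.
Midpoints m₁,…,m₂ = 2, 4.
f(m₁)=-52, f(m₂)=-660.
h·[f(m₁) + f(m₂)] = 2·(-712) = -1424.

-1424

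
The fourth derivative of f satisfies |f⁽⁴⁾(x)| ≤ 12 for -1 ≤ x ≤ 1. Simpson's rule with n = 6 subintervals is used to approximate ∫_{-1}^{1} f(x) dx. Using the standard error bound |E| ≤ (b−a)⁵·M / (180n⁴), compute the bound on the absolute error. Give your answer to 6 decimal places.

0.001646

|E| ≤ (2)⁵·12 / (180·6⁴) = 384/233280 = 0.001646.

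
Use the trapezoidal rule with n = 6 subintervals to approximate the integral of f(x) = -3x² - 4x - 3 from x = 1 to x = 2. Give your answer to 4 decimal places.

h = (2 − 1)/6 = 0.166667.
Nodes x₀,…,x₆ = 1, 1.166667, 1.333333, 1.5, 1.666667, 1.833333, 2.
f(x) = -3x² - 4x - 3: f₀=-10, f₁=-11.75, f₂=-13.666667, f₃=-15.75, f₄=-18, f₅=-20.416667, f₆=-23.
(h/2)·[f₀ + 2f₁ + 2f₂ + 2f₃ + 2f₄ + 2f₅ + f₆] = 0.083333·(-192.166667) = -16.0139.

-16.0139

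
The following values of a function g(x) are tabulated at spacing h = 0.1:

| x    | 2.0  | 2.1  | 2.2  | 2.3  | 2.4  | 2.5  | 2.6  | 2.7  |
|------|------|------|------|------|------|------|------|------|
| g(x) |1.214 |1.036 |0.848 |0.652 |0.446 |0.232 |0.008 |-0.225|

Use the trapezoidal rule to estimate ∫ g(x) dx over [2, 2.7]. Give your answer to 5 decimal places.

0.37165

h = 0.1, n = 7.
(h/2)·[y₀ + 2y₁ + 2y₂ + 2y₃ + 2y₄ + 2y₅ + 2y₆ + y₇] = 0.05·(7.433) = 0.37165.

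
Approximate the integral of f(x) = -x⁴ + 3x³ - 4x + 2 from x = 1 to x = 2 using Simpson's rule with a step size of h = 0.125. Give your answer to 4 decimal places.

1.0500

h = (2 − 1)/8 = 0.125.
Nodes x₀,…,x₈ = 1, 1.125, 1.25, 1.375, 1.5, 1.625, 1.75, 1.875, 2.
f(x) = -x⁴ + 3x³ - 4x + 2: f₀=0, f₁=0.169677734375, f₂=0.41796875, f₃=0.724365234375, f₄=1.0625, f₅=1.400146484375, f₆=1.69921875, f₇=1.915771484375, f₈=2.
(h/3)·[f₀ + 4f₁ + 2f₂ + 4f₃ + 2f₄ + 4f₅ + 2f₆ + 4f₇ + f₈] = 0.041667·(25.19921875) = 1.0500.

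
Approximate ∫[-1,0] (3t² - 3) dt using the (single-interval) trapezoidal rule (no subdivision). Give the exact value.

-1.5

T = (b−a)/2 · [f(-1) + f(0)] = 0.5·[0 + (-3)] = -1.5.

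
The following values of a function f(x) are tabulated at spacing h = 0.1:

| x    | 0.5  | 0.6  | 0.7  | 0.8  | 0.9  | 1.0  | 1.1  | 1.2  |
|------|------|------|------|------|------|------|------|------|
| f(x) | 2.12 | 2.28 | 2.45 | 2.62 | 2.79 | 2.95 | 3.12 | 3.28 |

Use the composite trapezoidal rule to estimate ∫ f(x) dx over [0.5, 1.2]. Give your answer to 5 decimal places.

1.89100

h = 0.1, n = 7.
(h/2)·[y₀ + 2y₁ + 2y₂ + 2y₃ + 2y₄ + 2y₅ + 2y₆ + y₇] = 0.05·(37.82) = 1.89100.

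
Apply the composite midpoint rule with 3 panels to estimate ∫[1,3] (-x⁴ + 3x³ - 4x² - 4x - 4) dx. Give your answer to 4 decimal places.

h = (3 − 1)/3 = 0.666667.
Midpoints m₁,…,m₃ = 1.333333, 2, 2.666667.
f(m₁)=-12.493827, f(m₂)=-20, f(m₃)=-36.790123.
h·[f(m₁) + f(m₂) + f(m₃)] = 0.666667·(-69.283951) = -46.1893.

-46.1893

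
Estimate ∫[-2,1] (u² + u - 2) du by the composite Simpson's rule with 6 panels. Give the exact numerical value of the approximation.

h = (1 − (-2))/6 = 0.5.
Nodes u₀,…,u₆ = -2, -1.5, -1, -0.5, 0, 0.5, 1.
f(u) = u² + u - 2: f₀=0, f₁=-1.25, f₂=-2, f₃=-2.25, f₄=-2, f₅=-1.25, f₆=0.
(h/3)·[f₀ + 4f₁ + 2f₂ + 4f₃ + 2f₄ + 4f₅ + f₆] = 0.166667·(-27) = -4.5.

-4.5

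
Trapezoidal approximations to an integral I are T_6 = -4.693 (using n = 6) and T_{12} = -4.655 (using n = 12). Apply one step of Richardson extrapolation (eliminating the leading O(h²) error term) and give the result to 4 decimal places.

R = (4·T_{12} − T_6) / 3 = (4·(-4.655) − (-4.693))/3 = (-13.927)/3 = -4.6423.

-4.6423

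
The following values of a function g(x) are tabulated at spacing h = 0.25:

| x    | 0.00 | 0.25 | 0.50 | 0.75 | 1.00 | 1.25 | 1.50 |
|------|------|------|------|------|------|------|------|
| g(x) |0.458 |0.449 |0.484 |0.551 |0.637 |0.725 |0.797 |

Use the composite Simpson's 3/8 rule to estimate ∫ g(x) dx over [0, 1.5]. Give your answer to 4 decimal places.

h = 0.25, n = 6.
(3h/8)·[y₀ + 3y₁ + 3y₂ + 2y₃ + 3y₄ + 3y₅ + y₆] = 0.09375·(9.242) = 0.8664.

0.8664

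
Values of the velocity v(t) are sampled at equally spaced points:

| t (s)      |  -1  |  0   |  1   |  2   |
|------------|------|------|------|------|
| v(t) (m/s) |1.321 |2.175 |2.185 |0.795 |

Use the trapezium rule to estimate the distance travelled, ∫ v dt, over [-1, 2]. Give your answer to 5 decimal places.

h = 1, n = 3.
(h/2)·[y₀ + 2y₁ + 2y₂ + y₃] = 0.5·(10.836) = 5.41800.

5.41800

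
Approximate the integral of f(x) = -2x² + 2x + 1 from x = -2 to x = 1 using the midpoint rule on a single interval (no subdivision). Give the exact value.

M = (b−a)·f(-0.5) = 3·(-0.5) = -1.5.

-1.5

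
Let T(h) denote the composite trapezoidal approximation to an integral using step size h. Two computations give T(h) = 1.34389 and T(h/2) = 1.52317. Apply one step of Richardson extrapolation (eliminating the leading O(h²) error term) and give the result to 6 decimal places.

1.582930

R = (4·T(h/2) − T(h)) / 3 = (4·1.52317 − 1.34389)/3 = (4.74879)/3 = 1.582930.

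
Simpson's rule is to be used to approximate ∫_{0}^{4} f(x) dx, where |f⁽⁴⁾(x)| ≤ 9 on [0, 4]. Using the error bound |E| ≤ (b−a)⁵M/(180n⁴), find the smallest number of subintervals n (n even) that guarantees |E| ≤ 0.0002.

Need 9216/(180n⁴) ≤ 0.0002.
n⁴ ≥ 9216/(180·0.0002) = 256000 ⇒ n ≥ 22.4937, so the smallest even n is 24. (n must be even for Simpson's rule.)

24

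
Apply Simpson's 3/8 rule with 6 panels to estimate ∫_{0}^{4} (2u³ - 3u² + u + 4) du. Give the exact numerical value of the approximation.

h = (4 − 0)/6 = 0.666667.
Nodes u₀,…,u₆ = 0, 0.666667, 1.333333, 2, 2.666667, 3.333333, 4.
f(u) = 2u³ - 3u² + u + 4: f₀=4, f₁=3.925926, f₂=4.740741, f₃=10, f₄=23.259259, f₅=48.074074, f₆=88.
(3h/8)·[f₀ + 3f₁ + 3f₂ + 2f₃ + 3f₄ + 3f₅ + f₆] = 0.25·(352) = 88.

88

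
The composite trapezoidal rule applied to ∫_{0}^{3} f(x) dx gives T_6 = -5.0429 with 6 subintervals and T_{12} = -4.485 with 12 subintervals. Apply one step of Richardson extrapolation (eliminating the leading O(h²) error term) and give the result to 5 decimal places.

-4.29903

R = (4·T_{12} − T_6) / 3 = (4·(-4.485) − (-5.0429))/3 = (-12.8971)/3 = -4.29903.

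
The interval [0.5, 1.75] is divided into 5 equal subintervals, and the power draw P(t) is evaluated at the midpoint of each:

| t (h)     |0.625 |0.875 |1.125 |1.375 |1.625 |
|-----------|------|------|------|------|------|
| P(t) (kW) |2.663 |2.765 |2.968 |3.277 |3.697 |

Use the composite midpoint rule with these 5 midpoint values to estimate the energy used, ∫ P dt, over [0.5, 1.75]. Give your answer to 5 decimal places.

h = 0.25, n = 5.
h·[y(m₁) + y(m₂) + y(m₃) + y(m₄) + y(m₅)] = 0.25·(15.370) = 3.84250.

3.84250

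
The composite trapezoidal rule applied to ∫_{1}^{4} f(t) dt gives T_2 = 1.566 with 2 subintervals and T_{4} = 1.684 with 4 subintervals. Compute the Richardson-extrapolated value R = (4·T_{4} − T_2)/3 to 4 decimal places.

R = (4·T_{4} − T_2) / 3 = (4·1.684 − 1.566)/3 = (5.170)/3 = 1.7233.

1.7233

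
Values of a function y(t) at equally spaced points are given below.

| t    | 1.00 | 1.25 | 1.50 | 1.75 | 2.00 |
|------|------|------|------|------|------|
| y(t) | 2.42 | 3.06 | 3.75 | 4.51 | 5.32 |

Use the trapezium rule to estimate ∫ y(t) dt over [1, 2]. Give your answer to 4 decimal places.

3.7975

h = 0.25, n = 4.
(h/2)·[y₀ + 2y₁ + 2y₂ + 2y₃ + y₄] = 0.125·(30.38) = 3.7975.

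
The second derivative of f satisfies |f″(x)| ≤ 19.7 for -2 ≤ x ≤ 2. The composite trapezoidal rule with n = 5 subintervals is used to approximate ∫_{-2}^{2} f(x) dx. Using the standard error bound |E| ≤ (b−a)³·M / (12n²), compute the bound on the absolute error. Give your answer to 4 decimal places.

|E| ≤ (4)³·19.7 / (12·5²) = 1260.8/300 = 4.2027.

4.2027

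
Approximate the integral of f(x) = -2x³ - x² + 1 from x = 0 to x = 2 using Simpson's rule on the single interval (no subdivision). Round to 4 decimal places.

-8.6667

S = (b−a)/6 · [f(0) + 4f(1) + f(2)] = 0.333333·[1 + 4·(-2) + (-19)] = -8.6667.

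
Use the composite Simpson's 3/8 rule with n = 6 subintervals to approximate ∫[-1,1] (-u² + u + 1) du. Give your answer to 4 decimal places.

h = (1 − (-1))/6 = 0.333333.
Nodes u₀,…,u₆ = -1, -0.666667, -0.333333, 0, 0.333333, 0.666667, 1.
f(u) = -u² + u + 1: f₀=-1, f₁=-0.111111, f₂=0.555556, f₃=1, f₄=1.222222, f₅=1.222222, f₆=1.
(3h/8)·[f₀ + 3f₁ + 3f₂ + 2f₃ + 3f₄ + 3f₅ + f₆] = 0.125·(10.666667) = 1.3333.

1.3333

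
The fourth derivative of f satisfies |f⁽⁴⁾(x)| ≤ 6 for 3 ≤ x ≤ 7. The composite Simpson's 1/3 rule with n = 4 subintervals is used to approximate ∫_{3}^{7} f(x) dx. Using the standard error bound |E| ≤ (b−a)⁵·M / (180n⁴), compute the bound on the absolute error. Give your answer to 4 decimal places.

0.1333

|E| ≤ (4)⁵·6 / (180·4⁴) = 6144/46080 = 0.1333.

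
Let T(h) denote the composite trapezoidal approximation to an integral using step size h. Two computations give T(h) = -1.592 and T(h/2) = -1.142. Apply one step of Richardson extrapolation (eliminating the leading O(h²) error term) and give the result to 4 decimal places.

R = (4·T(h/2) − T(h)) / 3 = (4·(-1.142) − (-1.592))/3 = (-2.976)/3 = -0.9920.

-0.9920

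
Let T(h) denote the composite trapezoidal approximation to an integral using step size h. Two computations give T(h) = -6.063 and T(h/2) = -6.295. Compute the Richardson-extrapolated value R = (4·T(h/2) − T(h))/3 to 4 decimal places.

R = (4·T(h/2) − T(h)) / 3 = (4·(-6.295) − (-6.063))/3 = (-19.117)/3 = -6.3723.

-6.3723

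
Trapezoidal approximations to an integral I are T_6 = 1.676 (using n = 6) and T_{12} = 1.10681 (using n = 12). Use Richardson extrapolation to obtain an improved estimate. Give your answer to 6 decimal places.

R = (4·T_{12} − T_6) / 3 = (4·1.10681 − 1.676)/3 = (2.75124)/3 = 0.917080.

0.917080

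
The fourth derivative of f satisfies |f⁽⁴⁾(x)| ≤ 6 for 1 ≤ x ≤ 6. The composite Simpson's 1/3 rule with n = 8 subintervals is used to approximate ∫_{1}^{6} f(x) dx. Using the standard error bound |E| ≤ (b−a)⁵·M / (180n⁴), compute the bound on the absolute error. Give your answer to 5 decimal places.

0.02543

|E| ≤ (5)⁵·6 / (180·8⁴) = 18750/737280 = 0.02543.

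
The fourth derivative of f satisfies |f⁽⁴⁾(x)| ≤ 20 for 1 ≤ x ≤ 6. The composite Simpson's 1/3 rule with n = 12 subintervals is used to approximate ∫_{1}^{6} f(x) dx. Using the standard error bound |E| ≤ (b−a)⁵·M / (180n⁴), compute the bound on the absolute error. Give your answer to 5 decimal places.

0.01674

|E| ≤ (5)⁵·20 / (180·12⁴) = 62500/3732480 = 0.01674.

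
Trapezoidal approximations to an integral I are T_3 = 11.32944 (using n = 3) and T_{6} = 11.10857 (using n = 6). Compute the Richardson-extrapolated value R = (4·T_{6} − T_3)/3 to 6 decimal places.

11.034947

R = (4·T_{6} − T_3) / 3 = (4·11.10857 − 11.32944)/3 = (33.10484)/3 = 11.034947.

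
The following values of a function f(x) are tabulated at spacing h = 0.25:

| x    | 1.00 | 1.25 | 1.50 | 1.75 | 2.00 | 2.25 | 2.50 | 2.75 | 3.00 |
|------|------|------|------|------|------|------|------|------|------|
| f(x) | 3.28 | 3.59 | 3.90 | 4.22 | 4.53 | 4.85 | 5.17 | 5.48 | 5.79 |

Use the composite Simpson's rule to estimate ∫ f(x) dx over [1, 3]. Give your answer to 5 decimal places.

9.06917

h = 0.25, n = 8.
(h/3)·[y₀ + 4y₁ + 2y₂ + 4y₃ + 2y₄ + 4y₅ + 2y₆ + 4y₇ + y₈] = 0.083333·(108.83) = 9.06917.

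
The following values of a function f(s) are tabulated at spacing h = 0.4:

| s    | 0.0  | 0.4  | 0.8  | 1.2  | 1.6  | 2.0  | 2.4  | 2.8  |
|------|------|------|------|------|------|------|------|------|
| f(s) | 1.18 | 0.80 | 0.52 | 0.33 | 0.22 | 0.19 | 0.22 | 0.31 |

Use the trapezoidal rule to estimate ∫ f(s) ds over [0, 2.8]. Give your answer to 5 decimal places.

1.21000

h = 0.4, n = 7.
(h/2)·[y₀ + 2y₁ + 2y₂ + 2y₃ + 2y₄ + 2y₅ + 2y₆ + y₇] = 0.2·(6.05) = 1.21000.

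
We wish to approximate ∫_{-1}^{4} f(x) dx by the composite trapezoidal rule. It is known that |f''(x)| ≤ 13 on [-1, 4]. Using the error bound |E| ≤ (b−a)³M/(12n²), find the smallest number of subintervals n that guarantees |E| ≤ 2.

9

Need 1625/(12n²) ≤ 2.
n² ≥ 1625/(12·2) = 67.7083 ⇒ n ≥ 8.2285, so the smallest n is 9.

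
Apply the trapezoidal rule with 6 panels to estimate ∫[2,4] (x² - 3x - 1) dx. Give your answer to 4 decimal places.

-1.2963

h = (4 − 2)/6 = 0.333333.
Nodes x₀,…,x₆ = 2, 2.333333, 2.666667, 3, 3.333333, 3.666667, 4.
f(x) = x² - 3x - 1: f₀=-3, f₁=-2.555556, f₂=-1.888889, f₃=-1, f₄=0.111111, f₅=1.444444, f₆=3.
(h/2)·[f₀ + 2f₁ + 2f₂ + 2f₃ + 2f₄ + 2f₅ + f₆] = 0.166667·(-7.777778) = -1.2963.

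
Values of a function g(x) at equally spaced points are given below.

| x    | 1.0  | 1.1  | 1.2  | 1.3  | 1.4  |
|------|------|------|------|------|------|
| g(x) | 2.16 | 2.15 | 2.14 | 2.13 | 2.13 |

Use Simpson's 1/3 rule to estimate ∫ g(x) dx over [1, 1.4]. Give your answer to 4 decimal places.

h = 0.1, n = 4.
(h/3)·[y₀ + 4y₁ + 2y₂ + 4y₃ + y₄] = 0.033333·(25.69) = 0.8563.

0.8563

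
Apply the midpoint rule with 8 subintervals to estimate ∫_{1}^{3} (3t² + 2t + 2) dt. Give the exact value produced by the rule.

37.96875

h = (3 − 1)/8 = 0.25.
Midpoints m₁,…,m₈ = 1.125, 1.375, 1.625, 1.875, 2.125, 2.375, 2.625, 2.875.
f(m₁)=8.046875, f(m₂)=10.421875, f(m₃)=13.171875, f(m₄)=16.296875, f(m₅)=19.796875, f(m₆)=23.671875, f(m₇)=27.921875, f(m₈)=32.546875.
h·[f(m₁) + f(m₂) + f(m₃) + f(m₄) + f(m₅) + f(m₆) + f(m₇) + f(m₈)] = 0.25·(151.875) = 37.96875.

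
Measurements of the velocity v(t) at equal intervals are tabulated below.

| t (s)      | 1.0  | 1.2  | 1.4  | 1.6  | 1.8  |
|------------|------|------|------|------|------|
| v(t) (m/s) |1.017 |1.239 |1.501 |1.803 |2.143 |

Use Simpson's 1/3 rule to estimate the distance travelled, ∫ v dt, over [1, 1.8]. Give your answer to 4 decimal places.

1.2220

h = 0.2, n = 4.
(h/3)·[y₀ + 4y₁ + 2y₂ + 4y₃ + y₄] = 0.066667·(18.330) = 1.2220.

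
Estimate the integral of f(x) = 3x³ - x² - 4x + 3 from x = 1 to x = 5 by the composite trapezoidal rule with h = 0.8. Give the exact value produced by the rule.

401.76

h = (5 − 1)/5 = 0.8.
Nodes x₀,…,x₅ = 1, 1.8, 2.6, 3.4, 4.2, 5.
f(x) = 3x³ - x² - 4x + 3: f₀=1, f₁=10.056, f₂=38.568, f₃=95.752, f₄=190.824, f₅=333.
(h/2)·[f₀ + 2f₁ + 2f₂ + 2f₃ + 2f₄ + f₅] = 0.4·(1004.4) = 401.76.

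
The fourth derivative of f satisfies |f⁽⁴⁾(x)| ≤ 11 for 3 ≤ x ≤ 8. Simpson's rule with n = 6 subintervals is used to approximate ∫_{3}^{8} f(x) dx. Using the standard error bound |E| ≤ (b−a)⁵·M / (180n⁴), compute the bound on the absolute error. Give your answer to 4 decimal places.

0.1474

|E| ≤ (5)⁵·11 / (180·6⁴) = 34375/233280 = 0.1474.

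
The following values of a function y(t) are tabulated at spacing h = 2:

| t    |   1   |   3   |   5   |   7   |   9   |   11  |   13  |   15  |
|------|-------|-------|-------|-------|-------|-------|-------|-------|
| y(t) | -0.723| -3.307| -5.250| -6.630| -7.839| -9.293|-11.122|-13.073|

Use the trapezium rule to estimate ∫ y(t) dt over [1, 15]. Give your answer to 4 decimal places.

-100.6780

h = 2, n = 7.
(h/2)·[y₀ + 2y₁ + 2y₂ + 2y₃ + 2y₄ + 2y₅ + 2y₆ + y₇] = 1·(-100.678) = -100.6780.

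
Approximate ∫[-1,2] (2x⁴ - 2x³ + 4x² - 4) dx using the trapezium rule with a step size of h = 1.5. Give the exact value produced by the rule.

h = (2 − (-1))/2 = 1.5.
Nodes x₀,…,x₂ = -1, 0.5, 2.
f(x) = 2x⁴ - 2x³ + 4x² - 4: f₀=4, f₁=-3.125, f₂=28.
(h/2)·[f₀ + 2f₁ + f₂] = 0.75·(25.75) = 19.3125.

19.3125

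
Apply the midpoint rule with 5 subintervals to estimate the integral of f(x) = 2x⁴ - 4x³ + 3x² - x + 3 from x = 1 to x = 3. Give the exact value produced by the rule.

h = (3 − 1)/5 = 0.4.
Midpoints m₁,…,m₅ = 1.2, 1.6, 2, 2.4, 2.8.
f(m₁)=3.3552, f(m₂)=5.8032, f(m₃)=13, f(m₄)=28.9392, f(m₅)=58.8432.
h·[f(m₁) + f(m₂) + f(m₃) + f(m₄) + f(m₅)] = 0.4·(109.9408) = 43.97632.

43.97632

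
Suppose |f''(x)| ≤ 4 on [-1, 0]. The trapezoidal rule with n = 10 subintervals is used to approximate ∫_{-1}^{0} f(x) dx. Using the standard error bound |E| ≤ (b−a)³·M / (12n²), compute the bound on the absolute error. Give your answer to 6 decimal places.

|E| ≤ (1)³·4 / (12·10²) = 4/1200 = 0.003333.

0.003333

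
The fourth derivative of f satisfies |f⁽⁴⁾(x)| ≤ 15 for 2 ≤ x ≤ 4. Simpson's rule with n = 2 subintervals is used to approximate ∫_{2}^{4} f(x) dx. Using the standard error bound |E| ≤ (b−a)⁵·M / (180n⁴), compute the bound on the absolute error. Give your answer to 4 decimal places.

0.1667

|E| ≤ (2)⁵·15 / (180·2⁴) = 480/2880 = 0.1667.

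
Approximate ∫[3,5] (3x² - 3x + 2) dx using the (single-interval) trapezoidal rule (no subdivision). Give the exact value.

T = (b−a)/2 · [f(3) + f(5)] = 1·[20 + 62] = 82.

82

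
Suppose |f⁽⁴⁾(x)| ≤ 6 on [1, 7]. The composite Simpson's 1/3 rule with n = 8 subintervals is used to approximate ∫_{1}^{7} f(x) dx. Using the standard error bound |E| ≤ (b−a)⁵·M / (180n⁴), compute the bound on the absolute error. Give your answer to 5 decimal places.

0.06328

|E| ≤ (6)⁵·6 / (180·8⁴) = 46656/737280 = 0.06328.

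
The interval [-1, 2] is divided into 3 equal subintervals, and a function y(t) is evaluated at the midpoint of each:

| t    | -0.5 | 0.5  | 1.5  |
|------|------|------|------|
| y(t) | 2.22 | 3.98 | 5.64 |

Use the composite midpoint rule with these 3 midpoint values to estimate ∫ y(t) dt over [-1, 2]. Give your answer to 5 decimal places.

11.84000

h = 1, n = 3.
h·[y(m₁) + y(m₂) + y(m₃)] = 1·(11.84) = 11.84000.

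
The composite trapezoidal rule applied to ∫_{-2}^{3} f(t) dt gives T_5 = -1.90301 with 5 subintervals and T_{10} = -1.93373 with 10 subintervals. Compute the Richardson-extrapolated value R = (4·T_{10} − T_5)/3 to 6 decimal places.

R = (4·T_{10} − T_5) / 3 = (4·(-1.93373) − (-1.90301))/3 = (-5.83191)/3 = -1.943970.

-1.943970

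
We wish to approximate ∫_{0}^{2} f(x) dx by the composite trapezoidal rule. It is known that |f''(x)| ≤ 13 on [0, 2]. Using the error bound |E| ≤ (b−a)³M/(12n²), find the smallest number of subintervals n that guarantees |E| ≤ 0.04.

15

Need 104/(12n²) ≤ 0.04.
n² ≥ 104/(12·0.04) = 216.667 ⇒ n ≥ 14.7196, so the smallest n is 15.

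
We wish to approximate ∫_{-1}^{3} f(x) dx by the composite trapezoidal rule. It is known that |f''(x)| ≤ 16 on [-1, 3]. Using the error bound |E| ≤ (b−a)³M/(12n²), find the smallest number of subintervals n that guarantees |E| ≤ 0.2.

21

Need 1024/(12n²) ≤ 0.2.
n² ≥ 1024/(12·0.2) = 426.667 ⇒ n ≥ 20.6559, so the smallest n is 21.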